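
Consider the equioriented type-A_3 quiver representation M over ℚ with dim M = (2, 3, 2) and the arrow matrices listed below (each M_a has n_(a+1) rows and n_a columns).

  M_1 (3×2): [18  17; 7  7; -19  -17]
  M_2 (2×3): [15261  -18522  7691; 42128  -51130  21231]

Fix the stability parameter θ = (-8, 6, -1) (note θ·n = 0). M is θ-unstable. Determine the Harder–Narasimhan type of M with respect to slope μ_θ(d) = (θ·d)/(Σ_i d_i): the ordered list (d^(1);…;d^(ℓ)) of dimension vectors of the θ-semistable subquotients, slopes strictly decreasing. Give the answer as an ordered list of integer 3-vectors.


Interval decomposition of M: I[1,3]^2, I[2,2].
HN type (ℓ=3): μ^(1)=6; μ^(2)=5/2; μ^(3)=-8

((0, 1, 0); (0, 2, 2); (2, 0, 0))


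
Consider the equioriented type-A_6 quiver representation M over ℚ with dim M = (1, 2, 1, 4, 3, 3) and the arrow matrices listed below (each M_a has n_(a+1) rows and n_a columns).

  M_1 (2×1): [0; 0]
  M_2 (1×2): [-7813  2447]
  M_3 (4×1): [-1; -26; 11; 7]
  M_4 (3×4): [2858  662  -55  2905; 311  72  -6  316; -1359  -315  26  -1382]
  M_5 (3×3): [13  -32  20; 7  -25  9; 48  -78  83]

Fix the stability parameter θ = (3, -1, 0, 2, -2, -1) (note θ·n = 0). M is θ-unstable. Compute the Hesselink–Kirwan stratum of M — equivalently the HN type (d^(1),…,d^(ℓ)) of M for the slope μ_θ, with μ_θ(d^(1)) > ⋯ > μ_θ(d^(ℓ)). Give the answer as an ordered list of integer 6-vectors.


Barcode: M ≅ I[1,1], I[2,2], I[2,6], I[4,4], I[4,6]^2. HN layers by μ_θ (5 steps, strictly decreasing):
  μ^(1)=3; μ^(2)=2; μ^(3)=-1/4; μ^(4)=-1/3; μ^(5)=-1

((1, 0, 0, 0, 0, 0); (0, 0, 0, 1, 0, 0); (0, 0, 1, 1, 1, 1); (0, 0, 0, 2, 2, 2); (0, 2, 0, 0, 0, 0))


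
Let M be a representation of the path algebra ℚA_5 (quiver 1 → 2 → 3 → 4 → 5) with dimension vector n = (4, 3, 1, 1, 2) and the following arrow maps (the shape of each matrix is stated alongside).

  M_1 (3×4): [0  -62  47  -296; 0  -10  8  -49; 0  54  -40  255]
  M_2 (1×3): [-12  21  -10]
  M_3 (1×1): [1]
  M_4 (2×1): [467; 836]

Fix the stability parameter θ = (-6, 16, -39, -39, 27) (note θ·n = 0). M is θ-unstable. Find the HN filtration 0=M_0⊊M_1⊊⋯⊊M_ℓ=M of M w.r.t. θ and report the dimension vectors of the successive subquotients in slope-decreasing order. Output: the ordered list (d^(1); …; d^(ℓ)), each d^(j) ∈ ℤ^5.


Interval decomposition of M: I[1,1]^2, I[1,2], I[1,5], I[2,2], I[5,5].
HN type (ℓ=4): μ^(1)=27; μ^(2)=16; μ^(3)=-6; μ^(4)=-17

((0, 0, 0, 0, 2); (0, 2, 0, 0, 0); (3, 0, 0, 0, 0); (1, 1, 1, 1, 0))


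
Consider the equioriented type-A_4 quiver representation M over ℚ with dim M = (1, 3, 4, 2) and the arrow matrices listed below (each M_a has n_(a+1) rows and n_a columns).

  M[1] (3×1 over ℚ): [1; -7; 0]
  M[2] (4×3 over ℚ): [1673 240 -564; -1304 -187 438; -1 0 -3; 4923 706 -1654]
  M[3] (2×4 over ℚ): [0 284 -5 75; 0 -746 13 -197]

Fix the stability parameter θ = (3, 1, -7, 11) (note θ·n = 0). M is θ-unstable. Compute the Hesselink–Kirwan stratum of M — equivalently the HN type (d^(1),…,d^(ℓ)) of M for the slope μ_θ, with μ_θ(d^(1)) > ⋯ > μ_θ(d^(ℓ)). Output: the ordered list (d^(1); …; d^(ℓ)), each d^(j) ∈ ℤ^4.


Via rank(M_{q-1}∘⋯∘M_p): M ≅ I[1,3], I[2,4]^2, I[3,3].
μ_θ-semistable layers: μ^(1)=11; μ^(2)=-1; μ^(3)=-3; μ^(4)=-7

((0, 0, 0, 2); (1, 1, 1, 0); (0, 2, 2, 0); (0, 0, 1, 0))


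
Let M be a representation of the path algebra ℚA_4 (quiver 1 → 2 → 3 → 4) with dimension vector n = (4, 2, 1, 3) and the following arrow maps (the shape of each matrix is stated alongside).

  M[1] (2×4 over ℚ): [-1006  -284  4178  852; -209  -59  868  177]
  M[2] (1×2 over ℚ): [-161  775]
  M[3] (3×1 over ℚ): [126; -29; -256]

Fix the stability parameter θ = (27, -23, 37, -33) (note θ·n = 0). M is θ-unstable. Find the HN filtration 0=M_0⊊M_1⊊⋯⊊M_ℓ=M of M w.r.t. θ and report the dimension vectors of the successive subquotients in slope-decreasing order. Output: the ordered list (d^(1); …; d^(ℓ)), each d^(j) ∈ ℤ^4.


Via rank(M_{q-1}∘⋯∘M_p): M ≅ I[1,1]^2, I[1,2], I[1,4], I[4,4]^2.
μ_θ-semistable layers: μ^(1)=27; μ^(2)=2; μ^(3)=-33

((2, 0, 0, 0); (2, 2, 1, 1); (0, 0, 0, 2))


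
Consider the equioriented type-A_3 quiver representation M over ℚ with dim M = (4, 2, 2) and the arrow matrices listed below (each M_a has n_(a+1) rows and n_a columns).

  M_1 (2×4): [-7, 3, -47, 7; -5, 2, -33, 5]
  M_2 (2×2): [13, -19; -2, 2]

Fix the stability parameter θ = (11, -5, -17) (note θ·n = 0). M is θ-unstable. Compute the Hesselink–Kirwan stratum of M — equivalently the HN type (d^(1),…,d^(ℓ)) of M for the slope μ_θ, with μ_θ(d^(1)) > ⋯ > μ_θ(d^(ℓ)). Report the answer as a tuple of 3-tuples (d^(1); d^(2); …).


Via rank(M_{q-1}∘⋯∘M_p): M ≅ I[1,1]^2, I[1,3]^2.
μ_θ-semistable layers: μ^(1)=11; μ^(2)=-11/3

((2, 0, 0); (2, 2, 2))


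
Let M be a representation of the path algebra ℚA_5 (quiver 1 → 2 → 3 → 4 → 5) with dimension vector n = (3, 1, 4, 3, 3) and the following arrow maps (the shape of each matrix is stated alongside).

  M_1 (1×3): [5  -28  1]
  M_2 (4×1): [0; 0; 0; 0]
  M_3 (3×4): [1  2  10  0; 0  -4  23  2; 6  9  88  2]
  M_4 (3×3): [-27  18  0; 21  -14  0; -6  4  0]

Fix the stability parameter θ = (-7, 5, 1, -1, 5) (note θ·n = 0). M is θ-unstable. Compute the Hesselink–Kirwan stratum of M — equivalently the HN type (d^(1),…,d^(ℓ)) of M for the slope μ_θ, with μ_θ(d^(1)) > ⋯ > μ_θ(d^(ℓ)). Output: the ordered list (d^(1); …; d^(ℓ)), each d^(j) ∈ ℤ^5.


Interval decomposition of M: I[1,1]^2, I[1,2], I[3,3], I[3,4]^2, I[3,5], I[5,5]^2.
HN type (ℓ=4): μ^(1)=5; μ^(2)=1; μ^(3)=0; μ^(4)=-7

((0, 1, 0, 0, 3); (0, 0, 1, 0, 0); (0, 0, 3, 3, 0); (3, 0, 0, 0, 0))


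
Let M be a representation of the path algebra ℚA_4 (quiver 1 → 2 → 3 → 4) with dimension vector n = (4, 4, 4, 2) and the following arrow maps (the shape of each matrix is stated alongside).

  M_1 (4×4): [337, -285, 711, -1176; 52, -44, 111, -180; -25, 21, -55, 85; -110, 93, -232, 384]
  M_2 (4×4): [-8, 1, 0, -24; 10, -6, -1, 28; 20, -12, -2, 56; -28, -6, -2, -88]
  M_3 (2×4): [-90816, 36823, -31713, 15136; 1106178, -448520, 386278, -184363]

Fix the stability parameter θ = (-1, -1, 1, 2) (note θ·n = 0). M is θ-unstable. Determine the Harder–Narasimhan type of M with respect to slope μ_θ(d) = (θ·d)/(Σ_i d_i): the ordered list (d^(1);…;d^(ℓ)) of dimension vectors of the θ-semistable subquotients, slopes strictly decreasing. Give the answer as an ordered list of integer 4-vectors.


Via rank(M_{q-1}∘⋯∘M_p): M ≅ I[1,2]^2, I[1,3], I[1,4], I[3,3], I[3,4].
μ_θ-semistable layers: μ^(1)=2; μ^(2)=1; μ^(3)=-1

((0, 0, 0, 2); (0, 0, 4, 0); (4, 4, 0, 0))


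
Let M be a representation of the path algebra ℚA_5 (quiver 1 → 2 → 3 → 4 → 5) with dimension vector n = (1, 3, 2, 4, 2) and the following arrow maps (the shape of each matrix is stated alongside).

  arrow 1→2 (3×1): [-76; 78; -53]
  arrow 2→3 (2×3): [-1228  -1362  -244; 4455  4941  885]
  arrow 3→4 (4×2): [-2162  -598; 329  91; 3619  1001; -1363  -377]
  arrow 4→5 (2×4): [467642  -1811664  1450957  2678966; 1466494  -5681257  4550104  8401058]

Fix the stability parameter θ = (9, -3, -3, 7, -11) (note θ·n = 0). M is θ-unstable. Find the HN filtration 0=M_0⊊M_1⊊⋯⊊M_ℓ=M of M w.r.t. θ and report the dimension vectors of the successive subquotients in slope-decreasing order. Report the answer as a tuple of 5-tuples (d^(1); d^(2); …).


Interval decomposition of M: I[1,5], I[2,2], I[2,3], I[4,4]^2, I[4,5].
HN type (ℓ=4): μ^(1)=7; μ^(2)=-1/5; μ^(3)=-2; μ^(4)=-3

((0, 0, 0, 2, 0); (1, 1, 1, 1, 1); (0, 0, 0, 1, 1); (0, 2, 1, 0, 0))


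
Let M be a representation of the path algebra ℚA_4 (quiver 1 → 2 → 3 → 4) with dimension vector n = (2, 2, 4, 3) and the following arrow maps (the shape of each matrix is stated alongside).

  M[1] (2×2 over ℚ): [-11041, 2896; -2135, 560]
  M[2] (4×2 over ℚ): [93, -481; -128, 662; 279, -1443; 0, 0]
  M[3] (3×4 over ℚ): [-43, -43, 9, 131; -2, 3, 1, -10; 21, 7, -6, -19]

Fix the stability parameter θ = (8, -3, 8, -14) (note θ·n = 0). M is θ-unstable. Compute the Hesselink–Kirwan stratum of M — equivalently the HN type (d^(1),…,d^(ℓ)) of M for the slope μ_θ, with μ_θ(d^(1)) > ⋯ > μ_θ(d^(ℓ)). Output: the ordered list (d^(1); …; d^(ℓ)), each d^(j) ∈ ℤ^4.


Barcode: M ≅ I[1,1], I[1,4], I[2,4], I[3,3], I[3,4]. HN layers by μ_θ (3 steps, strictly decreasing):
  μ^(1)=8; μ^(2)=-1/4; μ^(3)=-3

((1, 0, 1, 0); (1, 1, 1, 1); (0, 1, 2, 2))


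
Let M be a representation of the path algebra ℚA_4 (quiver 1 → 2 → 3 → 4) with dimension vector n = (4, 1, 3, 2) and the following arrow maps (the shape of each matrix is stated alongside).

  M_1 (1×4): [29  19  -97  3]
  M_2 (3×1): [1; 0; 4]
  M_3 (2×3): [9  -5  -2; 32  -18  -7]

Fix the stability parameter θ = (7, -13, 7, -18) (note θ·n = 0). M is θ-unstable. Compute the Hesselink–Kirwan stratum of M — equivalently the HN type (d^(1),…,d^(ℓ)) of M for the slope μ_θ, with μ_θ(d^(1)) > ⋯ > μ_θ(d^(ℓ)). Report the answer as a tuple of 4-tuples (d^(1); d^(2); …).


Barcode: M ≅ I[1,1]^3, I[1,4], I[3,3], I[3,4]. HN layers by μ_θ (3 steps, strictly decreasing):
  μ^(1)=7; μ^(2)=-17/4; μ^(3)=-11/2

((3, 0, 1, 0); (1, 1, 1, 1); (0, 0, 1, 1))


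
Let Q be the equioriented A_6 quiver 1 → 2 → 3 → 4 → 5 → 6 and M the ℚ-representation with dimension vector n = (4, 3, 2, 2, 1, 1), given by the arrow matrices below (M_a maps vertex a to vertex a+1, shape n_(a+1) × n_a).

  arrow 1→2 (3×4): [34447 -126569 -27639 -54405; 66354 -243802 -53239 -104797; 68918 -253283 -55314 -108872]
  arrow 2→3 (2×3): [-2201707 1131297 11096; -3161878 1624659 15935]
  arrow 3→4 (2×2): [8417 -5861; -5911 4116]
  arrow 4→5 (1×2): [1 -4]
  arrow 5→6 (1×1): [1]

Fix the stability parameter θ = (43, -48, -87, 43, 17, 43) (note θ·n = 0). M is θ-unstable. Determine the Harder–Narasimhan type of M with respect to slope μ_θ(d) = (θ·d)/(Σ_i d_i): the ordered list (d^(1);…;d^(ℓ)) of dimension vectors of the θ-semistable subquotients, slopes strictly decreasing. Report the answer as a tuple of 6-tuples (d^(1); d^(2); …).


Barcode: M ≅ I[1,1], I[1,2], I[1,4], I[1,6]. HN layers by μ_θ (4 steps, strictly decreasing):
  μ^(1)=43; μ^(2)=30; μ^(3)=-5/2; μ^(4)=-92/3

((1, 0, 0, 1, 0, 1); (0, 0, 0, 1, 1, 0); (1, 1, 0, 0, 0, 0); (2, 2, 2, 0, 0, 0))


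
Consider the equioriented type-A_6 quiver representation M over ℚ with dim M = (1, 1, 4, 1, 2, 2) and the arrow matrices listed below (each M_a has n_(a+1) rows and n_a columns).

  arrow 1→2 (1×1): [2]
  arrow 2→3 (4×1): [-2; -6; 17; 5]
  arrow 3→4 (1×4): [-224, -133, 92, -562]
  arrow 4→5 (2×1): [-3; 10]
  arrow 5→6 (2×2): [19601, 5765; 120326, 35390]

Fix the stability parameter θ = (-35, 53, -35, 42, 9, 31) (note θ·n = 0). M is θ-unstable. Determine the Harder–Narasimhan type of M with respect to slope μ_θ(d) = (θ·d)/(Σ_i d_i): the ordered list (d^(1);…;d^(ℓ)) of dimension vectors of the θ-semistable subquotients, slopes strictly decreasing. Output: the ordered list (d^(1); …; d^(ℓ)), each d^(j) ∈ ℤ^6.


Interval decomposition of M: I[1,3], I[3,3]^2, I[3,6], I[5,5], I[6,6].
HN type (ℓ=4): μ^(1)=31; μ^(2)=51/2; μ^(3)=9; μ^(4)=-35

((0, 0, 0, 0, 0, 2); (0, 0, 0, 1, 1, 0); (0, 1, 1, 0, 1, 0); (1, 0, 3, 0, 0, 0))


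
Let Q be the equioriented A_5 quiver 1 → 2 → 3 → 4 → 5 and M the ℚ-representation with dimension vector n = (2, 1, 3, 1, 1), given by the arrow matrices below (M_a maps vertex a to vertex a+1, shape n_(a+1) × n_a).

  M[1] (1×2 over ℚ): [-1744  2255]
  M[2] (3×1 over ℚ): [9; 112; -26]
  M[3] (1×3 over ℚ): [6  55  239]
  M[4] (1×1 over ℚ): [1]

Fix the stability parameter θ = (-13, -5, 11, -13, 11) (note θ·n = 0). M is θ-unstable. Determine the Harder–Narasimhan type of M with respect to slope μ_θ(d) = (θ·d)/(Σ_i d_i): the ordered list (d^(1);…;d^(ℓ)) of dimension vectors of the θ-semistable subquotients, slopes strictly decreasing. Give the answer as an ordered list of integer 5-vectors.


Via rank(M_{q-1}∘⋯∘M_p): M ≅ I[1,1], I[1,3], I[3,3], I[3,5].
μ_θ-semistable layers: μ^(1)=11; μ^(2)=-1; μ^(3)=-5; μ^(4)=-13

((0, 0, 2, 0, 1); (0, 0, 1, 1, 0); (0, 1, 0, 0, 0); (2, 0, 0, 0, 0))


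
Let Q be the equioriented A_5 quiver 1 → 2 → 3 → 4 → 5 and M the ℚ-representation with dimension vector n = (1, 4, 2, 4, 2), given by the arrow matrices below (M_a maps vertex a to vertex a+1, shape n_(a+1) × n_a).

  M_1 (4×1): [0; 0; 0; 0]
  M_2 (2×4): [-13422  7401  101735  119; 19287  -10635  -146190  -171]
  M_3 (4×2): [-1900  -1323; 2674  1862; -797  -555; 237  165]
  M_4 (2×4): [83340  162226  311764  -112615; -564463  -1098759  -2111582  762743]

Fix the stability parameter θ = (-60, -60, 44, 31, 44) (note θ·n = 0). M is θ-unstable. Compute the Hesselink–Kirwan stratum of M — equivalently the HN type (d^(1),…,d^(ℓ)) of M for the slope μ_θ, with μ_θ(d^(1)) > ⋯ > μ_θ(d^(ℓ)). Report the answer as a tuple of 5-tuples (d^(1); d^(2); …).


Via rank(M_{q-1}∘⋯∘M_p): M ≅ I[1,1], I[2,2]^2, I[2,5]^2, I[4,4]^2.
μ_θ-semistable layers: μ^(1)=44; μ^(2)=75/2; μ^(3)=31; μ^(4)=-60

((0, 0, 0, 0, 2); (0, 0, 2, 2, 0); (0, 0, 0, 2, 0); (1, 4, 0, 0, 0))


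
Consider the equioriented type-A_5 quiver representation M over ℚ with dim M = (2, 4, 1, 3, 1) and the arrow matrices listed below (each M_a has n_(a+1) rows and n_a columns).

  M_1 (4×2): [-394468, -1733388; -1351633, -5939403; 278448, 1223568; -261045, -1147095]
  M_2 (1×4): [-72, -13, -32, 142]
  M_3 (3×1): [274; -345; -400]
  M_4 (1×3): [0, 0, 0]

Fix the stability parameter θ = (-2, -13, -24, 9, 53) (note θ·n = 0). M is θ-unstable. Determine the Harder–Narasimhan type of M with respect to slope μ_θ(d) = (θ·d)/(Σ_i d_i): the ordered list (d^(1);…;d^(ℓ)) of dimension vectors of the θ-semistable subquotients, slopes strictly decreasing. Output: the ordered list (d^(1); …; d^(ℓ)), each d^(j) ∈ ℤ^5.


Via rank(M_{q-1}∘⋯∘M_p): M ≅ I[1,1], I[1,4], I[2,2]^3, I[4,4]^2, I[5,5].
μ_θ-semistable layers: μ^(1)=53; μ^(2)=9; μ^(3)=-2; μ^(4)=-13

((0, 0, 0, 0, 1); (0, 0, 0, 3, 0); (1, 0, 0, 0, 0); (1, 4, 1, 0, 0))


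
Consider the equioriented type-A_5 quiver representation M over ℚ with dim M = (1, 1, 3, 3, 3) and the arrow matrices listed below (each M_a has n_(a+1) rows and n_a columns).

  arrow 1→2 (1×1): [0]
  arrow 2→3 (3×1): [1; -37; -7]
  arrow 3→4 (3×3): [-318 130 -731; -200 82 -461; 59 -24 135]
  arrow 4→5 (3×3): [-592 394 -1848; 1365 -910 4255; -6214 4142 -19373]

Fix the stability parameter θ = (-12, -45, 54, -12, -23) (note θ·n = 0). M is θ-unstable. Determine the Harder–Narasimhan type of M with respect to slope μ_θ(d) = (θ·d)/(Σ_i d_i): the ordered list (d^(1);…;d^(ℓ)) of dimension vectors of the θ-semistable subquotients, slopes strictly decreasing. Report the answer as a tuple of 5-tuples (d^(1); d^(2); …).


Interval decomposition of M: I[1,1], I[2,5], I[3,3], I[3,5], I[4,5].
HN type (ℓ=5): μ^(1)=54; μ^(2)=19/3; μ^(3)=-12; μ^(4)=-35/2; μ^(5)=-45

((0, 0, 1, 0, 0); (0, 0, 2, 2, 2); (1, 0, 0, 0, 0); (0, 0, 0, 1, 1); (0, 1, 0, 0, 0))


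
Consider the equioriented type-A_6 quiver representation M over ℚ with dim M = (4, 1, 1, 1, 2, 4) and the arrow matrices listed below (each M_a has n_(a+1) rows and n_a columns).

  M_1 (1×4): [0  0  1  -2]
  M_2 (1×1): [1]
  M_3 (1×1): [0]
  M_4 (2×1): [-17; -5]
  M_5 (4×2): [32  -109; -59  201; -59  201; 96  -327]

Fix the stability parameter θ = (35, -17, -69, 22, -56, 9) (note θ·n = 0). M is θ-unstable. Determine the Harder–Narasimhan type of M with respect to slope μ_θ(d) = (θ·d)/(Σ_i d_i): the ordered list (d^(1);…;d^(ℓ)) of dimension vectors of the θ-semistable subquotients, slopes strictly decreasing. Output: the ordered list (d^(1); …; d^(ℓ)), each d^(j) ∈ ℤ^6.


Barcode: M ≅ I[1,1]^3, I[1,3], I[4,6], I[5,6], I[6,6]^2. HN layers by μ_θ (4 steps, strictly decreasing):
  μ^(1)=35; μ^(2)=9; μ^(3)=-17; μ^(4)=-56

((3, 0, 0, 0, 0, 0); (0, 0, 0, 0, 0, 4); (1, 1, 1, 1, 1, 0); (0, 0, 0, 0, 1, 0))


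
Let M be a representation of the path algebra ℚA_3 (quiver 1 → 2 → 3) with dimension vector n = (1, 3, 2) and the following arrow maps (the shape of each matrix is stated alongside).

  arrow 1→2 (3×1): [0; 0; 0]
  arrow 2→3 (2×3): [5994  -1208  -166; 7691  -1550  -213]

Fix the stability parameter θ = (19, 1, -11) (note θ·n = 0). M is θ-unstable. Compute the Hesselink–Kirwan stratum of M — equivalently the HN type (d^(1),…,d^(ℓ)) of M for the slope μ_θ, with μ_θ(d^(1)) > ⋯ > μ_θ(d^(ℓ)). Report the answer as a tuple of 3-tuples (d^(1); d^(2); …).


Via rank(M_{q-1}∘⋯∘M_p): M ≅ I[1,1], I[2,2], I[2,3]^2.
μ_θ-semistable layers: μ^(1)=19; μ^(2)=1; μ^(3)=-5

((1, 0, 0); (0, 1, 0); (0, 2, 2))


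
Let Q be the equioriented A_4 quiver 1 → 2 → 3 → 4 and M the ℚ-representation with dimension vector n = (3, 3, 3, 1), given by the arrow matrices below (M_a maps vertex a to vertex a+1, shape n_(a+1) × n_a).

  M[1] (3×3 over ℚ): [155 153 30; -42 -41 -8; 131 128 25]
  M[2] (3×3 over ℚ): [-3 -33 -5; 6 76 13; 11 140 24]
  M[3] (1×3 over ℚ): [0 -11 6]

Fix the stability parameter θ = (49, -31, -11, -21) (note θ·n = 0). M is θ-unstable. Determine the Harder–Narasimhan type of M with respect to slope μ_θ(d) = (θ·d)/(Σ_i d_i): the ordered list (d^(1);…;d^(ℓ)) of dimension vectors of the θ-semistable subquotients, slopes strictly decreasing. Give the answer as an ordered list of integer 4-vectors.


Via rank(M_{q-1}∘⋯∘M_p): M ≅ I[1,3]^2, I[1,4].
μ_θ-semistable layers: μ^(1)=7/3; μ^(2)=-7/2

((2, 2, 2, 0); (1, 1, 1, 1))


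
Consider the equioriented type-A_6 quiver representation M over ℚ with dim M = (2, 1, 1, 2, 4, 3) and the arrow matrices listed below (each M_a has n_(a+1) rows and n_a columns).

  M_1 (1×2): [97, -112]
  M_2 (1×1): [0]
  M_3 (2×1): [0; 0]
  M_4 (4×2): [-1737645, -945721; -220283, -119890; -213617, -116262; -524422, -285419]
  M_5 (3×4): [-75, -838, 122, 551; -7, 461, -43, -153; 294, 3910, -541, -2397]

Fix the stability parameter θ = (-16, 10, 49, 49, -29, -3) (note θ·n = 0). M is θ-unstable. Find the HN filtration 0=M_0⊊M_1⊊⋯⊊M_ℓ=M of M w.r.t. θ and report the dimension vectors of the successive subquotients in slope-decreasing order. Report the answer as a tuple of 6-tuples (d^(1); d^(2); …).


Barcode: M ≅ I[1,1], I[1,2], I[3,3], I[4,6]^2, I[5,5], I[5,6]. HN layers by μ_θ (6 steps, strictly decreasing):
  μ^(1)=49; μ^(2)=10; μ^(3)=17/3; μ^(4)=-3; μ^(5)=-16; μ^(6)=-29

((0, 0, 1, 0, 0, 0); (0, 1, 0, 0, 0, 0); (0, 0, 0, 2, 2, 2); (0, 0, 0, 0, 0, 1); (2, 0, 0, 0, 0, 0); (0, 0, 0, 0, 2, 0))


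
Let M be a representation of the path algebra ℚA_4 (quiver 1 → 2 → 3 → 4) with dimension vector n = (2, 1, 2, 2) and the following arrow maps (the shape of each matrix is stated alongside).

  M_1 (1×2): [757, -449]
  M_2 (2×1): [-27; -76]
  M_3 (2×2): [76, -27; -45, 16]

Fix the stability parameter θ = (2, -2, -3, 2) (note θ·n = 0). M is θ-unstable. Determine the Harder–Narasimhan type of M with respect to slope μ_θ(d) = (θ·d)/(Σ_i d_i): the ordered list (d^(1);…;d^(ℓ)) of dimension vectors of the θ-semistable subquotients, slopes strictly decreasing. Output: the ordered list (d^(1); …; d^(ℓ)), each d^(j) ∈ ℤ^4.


Interval decomposition of M: I[1,1], I[1,4], I[3,4].
HN type (ℓ=3): μ^(1)=2; μ^(2)=-1; μ^(3)=-3

((1, 0, 0, 2); (1, 1, 1, 0); (0, 0, 1, 0))


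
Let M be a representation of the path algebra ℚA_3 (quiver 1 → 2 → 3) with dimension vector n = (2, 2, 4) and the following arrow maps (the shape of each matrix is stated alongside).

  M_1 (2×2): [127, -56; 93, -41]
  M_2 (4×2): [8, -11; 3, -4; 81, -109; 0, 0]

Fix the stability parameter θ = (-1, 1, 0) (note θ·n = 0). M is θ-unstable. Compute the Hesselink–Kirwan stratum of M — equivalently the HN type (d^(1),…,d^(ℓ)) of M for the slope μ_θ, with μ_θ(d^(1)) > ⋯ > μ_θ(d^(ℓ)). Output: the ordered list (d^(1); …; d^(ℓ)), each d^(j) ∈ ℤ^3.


Via rank(M_{q-1}∘⋯∘M_p): M ≅ I[1,3]^2, I[3,3]^2.
μ_θ-semistable layers: μ^(1)=1/2; μ^(2)=0; μ^(3)=-1

((0, 2, 2); (0, 0, 2); (2, 0, 0))


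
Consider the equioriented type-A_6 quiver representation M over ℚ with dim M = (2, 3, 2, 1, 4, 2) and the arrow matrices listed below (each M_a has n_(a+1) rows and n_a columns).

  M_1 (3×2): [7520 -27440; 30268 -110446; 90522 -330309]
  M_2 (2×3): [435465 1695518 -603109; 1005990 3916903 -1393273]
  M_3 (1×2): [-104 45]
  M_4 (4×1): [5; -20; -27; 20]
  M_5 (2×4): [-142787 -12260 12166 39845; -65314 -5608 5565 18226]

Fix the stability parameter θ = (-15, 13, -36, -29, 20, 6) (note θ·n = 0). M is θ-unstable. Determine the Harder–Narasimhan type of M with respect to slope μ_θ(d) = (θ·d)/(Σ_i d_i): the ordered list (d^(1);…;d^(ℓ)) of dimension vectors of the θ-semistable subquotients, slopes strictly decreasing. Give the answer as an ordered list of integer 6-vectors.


Interval decomposition of M: I[1,1], I[1,6], I[2,2], I[2,3], I[5,5]^2, I[5,6].
HN type (ℓ=5): μ^(1)=20; μ^(2)=13; μ^(3)=-23/2; μ^(4)=-15; μ^(5)=-67/4

((0, 0, 0, 0, 2, 0); (0, 1, 0, 0, 2, 2); (0, 1, 1, 0, 0, 0); (1, 0, 0, 0, 0, 0); (1, 1, 1, 1, 0, 0))


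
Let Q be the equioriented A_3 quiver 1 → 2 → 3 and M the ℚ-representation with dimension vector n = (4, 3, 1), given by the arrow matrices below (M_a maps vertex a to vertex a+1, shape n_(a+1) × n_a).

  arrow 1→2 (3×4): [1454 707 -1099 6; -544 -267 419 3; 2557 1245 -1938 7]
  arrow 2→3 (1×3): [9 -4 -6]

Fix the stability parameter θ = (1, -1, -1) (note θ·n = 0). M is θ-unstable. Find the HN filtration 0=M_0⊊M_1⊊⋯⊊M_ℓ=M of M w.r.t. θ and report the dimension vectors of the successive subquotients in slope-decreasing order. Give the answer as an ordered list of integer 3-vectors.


Barcode: M ≅ I[1,1], I[1,2]^2, I[1,3]. HN layers by μ_θ (3 steps, strictly decreasing):
  μ^(1)=1; μ^(2)=0; μ^(3)=-1/3

((1, 0, 0); (2, 2, 0); (1, 1, 1))


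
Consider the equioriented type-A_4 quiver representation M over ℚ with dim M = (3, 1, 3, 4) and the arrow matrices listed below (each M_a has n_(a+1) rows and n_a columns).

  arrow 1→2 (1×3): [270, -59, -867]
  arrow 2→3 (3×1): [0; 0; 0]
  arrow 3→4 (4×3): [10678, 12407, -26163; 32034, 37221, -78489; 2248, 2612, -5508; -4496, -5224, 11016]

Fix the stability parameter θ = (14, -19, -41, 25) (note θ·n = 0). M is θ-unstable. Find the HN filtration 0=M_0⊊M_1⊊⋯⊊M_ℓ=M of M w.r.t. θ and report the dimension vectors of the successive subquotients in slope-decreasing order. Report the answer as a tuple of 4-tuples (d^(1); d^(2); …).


Via rank(M_{q-1}∘⋯∘M_p): M ≅ I[1,1]^2, I[1,2], I[3,3]^2, I[3,4], I[4,4]^3.
μ_θ-semistable layers: μ^(1)=25; μ^(2)=14; μ^(3)=-5/2; μ^(4)=-41

((0, 0, 0, 4); (2, 0, 0, 0); (1, 1, 0, 0); (0, 0, 3, 0))


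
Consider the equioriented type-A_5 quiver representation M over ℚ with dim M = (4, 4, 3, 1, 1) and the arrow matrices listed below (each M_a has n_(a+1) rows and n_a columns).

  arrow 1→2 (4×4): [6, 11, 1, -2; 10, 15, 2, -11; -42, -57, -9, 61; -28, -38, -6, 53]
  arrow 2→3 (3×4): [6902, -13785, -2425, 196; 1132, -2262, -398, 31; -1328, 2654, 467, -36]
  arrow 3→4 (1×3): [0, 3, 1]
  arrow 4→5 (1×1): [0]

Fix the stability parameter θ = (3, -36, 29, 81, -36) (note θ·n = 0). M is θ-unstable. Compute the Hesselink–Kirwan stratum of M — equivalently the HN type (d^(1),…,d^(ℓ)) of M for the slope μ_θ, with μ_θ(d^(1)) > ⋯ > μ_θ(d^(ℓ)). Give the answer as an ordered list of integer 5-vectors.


Via rank(M_{q-1}∘⋯∘M_p): M ≅ I[1,1], I[1,3]^2, I[1,4], I[2,2], I[5,5].
μ_θ-semistable layers: μ^(1)=81; μ^(2)=29; μ^(3)=3; μ^(4)=-33/2; μ^(5)=-36

((0, 0, 0, 1, 0); (0, 0, 3, 0, 0); (1, 0, 0, 0, 0); (3, 3, 0, 0, 0); (0, 1, 0, 0, 1))


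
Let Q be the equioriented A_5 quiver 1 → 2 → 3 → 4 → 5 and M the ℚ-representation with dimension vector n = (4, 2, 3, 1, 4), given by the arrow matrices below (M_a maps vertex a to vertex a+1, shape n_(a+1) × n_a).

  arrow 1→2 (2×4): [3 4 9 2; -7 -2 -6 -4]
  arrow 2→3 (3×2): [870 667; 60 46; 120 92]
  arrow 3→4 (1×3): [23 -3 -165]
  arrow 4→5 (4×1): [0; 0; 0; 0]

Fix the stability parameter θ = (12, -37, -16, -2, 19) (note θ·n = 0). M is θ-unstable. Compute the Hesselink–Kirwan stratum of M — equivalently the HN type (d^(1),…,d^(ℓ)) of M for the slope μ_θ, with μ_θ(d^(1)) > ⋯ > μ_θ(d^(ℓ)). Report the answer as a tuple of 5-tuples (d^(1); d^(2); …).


Barcode: M ≅ I[1,1]^2, I[1,2], I[1,4], I[3,3]^2, I[5,5]^4. HN layers by μ_θ (6 steps, strictly decreasing):
  μ^(1)=19; μ^(2)=12; μ^(3)=-2; μ^(4)=-25/2; μ^(5)=-41/3; μ^(6)=-16

((0, 0, 0, 0, 4); (2, 0, 0, 0, 0); (0, 0, 0, 1, 0); (1, 1, 0, 0, 0); (1, 1, 1, 0, 0); (0, 0, 2, 0, 0))


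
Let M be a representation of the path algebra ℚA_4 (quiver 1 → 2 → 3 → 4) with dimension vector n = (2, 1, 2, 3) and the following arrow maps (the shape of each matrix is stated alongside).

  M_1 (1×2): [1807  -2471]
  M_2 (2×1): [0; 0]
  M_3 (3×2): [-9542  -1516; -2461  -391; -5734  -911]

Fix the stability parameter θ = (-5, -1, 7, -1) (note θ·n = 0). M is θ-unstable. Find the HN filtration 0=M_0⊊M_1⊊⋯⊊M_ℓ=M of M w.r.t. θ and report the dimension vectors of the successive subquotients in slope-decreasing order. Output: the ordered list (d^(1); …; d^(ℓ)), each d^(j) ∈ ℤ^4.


Interval decomposition of M: I[1,1], I[1,2], I[3,4]^2, I[4,4].
HN type (ℓ=3): μ^(1)=3; μ^(2)=-1; μ^(3)=-5

((0, 0, 2, 2); (0, 1, 0, 1); (2, 0, 0, 0))


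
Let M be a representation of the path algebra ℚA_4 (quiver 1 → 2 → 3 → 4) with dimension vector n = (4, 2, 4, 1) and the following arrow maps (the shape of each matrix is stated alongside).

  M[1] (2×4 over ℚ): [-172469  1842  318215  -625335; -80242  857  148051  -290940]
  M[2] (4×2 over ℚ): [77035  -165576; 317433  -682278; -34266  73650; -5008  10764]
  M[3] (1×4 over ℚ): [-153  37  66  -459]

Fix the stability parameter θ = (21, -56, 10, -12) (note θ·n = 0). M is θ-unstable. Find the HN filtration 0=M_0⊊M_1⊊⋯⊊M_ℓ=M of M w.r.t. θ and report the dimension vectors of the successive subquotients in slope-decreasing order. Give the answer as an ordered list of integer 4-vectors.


Barcode: M ≅ I[1,1]^2, I[1,3], I[1,4], I[3,3]^2. HN layers by μ_θ (4 steps, strictly decreasing):
  μ^(1)=21; μ^(2)=10; μ^(3)=-1; μ^(4)=-35/2

((2, 0, 0, 0); (0, 0, 3, 0); (0, 0, 1, 1); (2, 2, 0, 0))


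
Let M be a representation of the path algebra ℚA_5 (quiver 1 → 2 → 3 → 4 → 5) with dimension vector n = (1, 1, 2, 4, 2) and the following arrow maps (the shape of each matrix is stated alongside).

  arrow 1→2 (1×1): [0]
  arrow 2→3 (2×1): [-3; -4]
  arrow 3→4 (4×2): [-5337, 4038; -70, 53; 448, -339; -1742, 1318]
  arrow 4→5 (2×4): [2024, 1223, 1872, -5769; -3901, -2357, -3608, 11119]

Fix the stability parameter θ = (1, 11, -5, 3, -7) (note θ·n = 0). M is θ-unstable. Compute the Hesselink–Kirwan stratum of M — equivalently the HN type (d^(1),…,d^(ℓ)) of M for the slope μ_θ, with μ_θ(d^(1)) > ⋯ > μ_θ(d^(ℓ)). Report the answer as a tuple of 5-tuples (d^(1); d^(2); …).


Interval decomposition of M: I[1,1], I[2,5], I[3,5], I[4,4]^2.
HN type (ℓ=5): μ^(1)=3; μ^(2)=1; μ^(3)=1/2; μ^(4)=-2; μ^(5)=-5

((0, 0, 0, 2, 0); (1, 0, 0, 0, 0); (0, 1, 1, 1, 1); (0, 0, 0, 1, 1); (0, 0, 1, 0, 0))


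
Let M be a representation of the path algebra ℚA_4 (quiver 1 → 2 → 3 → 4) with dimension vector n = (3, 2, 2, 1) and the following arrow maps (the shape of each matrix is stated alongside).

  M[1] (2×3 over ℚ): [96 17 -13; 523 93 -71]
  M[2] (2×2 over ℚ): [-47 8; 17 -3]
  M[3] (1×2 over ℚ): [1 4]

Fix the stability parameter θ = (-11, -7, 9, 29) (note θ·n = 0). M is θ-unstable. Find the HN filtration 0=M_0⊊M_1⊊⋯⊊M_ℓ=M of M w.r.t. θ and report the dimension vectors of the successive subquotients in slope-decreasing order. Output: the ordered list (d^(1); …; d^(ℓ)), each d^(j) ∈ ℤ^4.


Barcode: M ≅ I[1,1], I[1,3], I[1,4]. HN layers by μ_θ (4 steps, strictly decreasing):
  μ^(1)=29; μ^(2)=9; μ^(3)=-7; μ^(4)=-11

((0, 0, 0, 1); (0, 0, 2, 0); (0, 2, 0, 0); (3, 0, 0, 0))


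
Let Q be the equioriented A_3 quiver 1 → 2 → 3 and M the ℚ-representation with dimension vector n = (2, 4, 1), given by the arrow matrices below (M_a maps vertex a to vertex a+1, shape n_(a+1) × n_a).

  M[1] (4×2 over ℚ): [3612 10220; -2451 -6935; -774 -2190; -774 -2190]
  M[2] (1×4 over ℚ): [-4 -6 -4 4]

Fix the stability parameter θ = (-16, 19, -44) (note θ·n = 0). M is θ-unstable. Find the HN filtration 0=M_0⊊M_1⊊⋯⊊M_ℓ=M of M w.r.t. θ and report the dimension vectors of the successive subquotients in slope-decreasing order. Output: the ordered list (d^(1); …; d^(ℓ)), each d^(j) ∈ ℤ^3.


Interval decomposition of M: I[1,1], I[1,3], I[2,2]^3.
HN type (ℓ=3): μ^(1)=19; μ^(2)=-25/2; μ^(3)=-16

((0, 3, 0); (0, 1, 1); (2, 0, 0))


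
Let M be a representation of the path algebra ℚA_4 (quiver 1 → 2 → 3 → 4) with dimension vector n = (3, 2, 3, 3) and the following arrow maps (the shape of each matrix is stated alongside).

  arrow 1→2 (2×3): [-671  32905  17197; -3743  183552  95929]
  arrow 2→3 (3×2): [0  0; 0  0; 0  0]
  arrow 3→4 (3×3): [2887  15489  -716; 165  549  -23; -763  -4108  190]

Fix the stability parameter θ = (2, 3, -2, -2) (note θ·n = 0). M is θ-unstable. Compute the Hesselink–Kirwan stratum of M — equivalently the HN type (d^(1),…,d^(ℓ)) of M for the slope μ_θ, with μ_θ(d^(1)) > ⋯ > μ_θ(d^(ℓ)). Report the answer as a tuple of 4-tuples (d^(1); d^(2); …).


Interval decomposition of M: I[1,1], I[1,2]^2, I[3,4]^3.
HN type (ℓ=3): μ^(1)=3; μ^(2)=2; μ^(3)=-2

((0, 2, 0, 0); (3, 0, 0, 0); (0, 0, 3, 3))


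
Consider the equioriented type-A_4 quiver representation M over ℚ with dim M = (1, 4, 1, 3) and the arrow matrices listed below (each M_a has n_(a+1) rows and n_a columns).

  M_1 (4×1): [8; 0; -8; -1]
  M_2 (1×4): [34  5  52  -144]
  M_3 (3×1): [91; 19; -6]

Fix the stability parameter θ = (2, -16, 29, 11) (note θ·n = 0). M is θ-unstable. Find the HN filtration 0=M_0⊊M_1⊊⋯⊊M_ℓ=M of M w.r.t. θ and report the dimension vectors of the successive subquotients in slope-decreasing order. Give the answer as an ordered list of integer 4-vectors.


Barcode: M ≅ I[1,2], I[2,2]^2, I[2,4], I[4,4]^2. HN layers by μ_θ (4 steps, strictly decreasing):
  μ^(1)=20; μ^(2)=11; μ^(3)=-7; μ^(4)=-16

((0, 0, 1, 1); (0, 0, 0, 2); (1, 1, 0, 0); (0, 3, 0, 0))


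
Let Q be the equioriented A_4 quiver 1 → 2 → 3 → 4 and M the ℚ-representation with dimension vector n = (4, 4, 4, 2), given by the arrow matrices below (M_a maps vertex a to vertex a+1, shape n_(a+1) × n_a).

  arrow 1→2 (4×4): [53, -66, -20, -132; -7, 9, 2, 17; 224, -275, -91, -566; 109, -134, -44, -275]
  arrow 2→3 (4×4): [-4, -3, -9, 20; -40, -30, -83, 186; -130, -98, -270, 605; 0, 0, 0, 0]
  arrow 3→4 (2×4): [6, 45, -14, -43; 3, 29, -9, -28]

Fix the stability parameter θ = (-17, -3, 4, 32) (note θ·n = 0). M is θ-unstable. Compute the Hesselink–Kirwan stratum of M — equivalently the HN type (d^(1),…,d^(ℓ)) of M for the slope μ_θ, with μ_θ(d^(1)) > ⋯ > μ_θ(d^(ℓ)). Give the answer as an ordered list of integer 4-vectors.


Interval decomposition of M: I[1,2], I[1,3], I[1,4]^2, I[3,3].
HN type (ℓ=4): μ^(1)=32; μ^(2)=4; μ^(3)=-3; μ^(4)=-17

((0, 0, 0, 2); (0, 0, 4, 0); (0, 4, 0, 0); (4, 0, 0, 0))


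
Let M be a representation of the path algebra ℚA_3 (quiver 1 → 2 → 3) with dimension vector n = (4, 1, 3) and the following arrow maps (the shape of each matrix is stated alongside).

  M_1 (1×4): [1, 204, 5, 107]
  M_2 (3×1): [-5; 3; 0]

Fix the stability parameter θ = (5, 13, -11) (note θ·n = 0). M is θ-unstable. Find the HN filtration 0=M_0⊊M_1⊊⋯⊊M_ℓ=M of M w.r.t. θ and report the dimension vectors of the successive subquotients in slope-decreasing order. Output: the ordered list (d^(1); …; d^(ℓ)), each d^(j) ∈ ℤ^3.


Interval decomposition of M: I[1,1]^3, I[1,3], I[3,3]^2.
HN type (ℓ=3): μ^(1)=5; μ^(2)=7/3; μ^(3)=-11

((3, 0, 0); (1, 1, 1); (0, 0, 2))


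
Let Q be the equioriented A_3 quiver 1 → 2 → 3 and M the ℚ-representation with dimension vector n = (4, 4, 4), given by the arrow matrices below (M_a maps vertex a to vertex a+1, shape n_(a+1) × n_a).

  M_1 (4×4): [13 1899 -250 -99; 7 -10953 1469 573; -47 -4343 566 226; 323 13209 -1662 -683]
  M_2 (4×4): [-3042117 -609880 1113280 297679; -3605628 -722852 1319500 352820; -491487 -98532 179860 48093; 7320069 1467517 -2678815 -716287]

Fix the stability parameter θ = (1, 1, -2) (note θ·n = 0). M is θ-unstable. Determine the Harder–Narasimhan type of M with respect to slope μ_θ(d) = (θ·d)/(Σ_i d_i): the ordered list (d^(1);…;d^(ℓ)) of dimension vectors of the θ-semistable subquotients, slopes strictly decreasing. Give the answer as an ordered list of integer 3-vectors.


Barcode: M ≅ I[1,1], I[1,2], I[1,3]^2, I[2,2], I[3,3]^2. HN layers by μ_θ (3 steps, strictly decreasing):
  μ^(1)=1; μ^(2)=0; μ^(3)=-2

((2, 2, 0); (2, 2, 2); (0, 0, 2))


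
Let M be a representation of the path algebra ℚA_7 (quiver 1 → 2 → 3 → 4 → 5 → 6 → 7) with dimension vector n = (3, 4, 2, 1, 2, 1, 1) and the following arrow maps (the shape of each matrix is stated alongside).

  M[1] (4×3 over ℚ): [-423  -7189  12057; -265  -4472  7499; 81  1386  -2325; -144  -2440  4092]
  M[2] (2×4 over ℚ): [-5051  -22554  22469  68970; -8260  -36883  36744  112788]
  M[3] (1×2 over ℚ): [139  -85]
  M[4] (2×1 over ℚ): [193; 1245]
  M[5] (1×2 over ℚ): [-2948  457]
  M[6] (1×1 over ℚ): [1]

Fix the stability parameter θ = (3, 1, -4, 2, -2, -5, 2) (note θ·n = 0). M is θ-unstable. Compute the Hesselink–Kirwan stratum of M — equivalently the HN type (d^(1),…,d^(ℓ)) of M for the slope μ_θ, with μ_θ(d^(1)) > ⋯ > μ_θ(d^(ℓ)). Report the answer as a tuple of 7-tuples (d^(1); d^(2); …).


Interval decomposition of M: I[1,2], I[1,3], I[1,7], I[2,2], I[5,5].
HN type (ℓ=5): μ^(1)=2; μ^(2)=1; μ^(3)=0; μ^(4)=-5/6; μ^(5)=-2

((1, 1, 0, 0, 0, 0, 1); (0, 1, 0, 0, 0, 0, 0); (1, 1, 1, 0, 0, 0, 0); (1, 1, 1, 1, 1, 1, 0); (0, 0, 0, 0, 1, 0, 0))


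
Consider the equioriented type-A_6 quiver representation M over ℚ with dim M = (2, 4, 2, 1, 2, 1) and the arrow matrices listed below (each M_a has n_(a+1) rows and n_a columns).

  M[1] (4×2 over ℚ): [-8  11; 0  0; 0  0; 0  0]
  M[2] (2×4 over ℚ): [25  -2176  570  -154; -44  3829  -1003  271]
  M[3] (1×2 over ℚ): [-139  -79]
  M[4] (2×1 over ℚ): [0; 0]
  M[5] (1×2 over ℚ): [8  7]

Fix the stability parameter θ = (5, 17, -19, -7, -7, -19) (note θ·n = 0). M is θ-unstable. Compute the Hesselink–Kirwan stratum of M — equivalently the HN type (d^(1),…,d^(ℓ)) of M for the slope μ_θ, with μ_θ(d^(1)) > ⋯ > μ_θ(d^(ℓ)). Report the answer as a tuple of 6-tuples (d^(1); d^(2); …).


Barcode: M ≅ I[1,1], I[1,4], I[2,2]^2, I[2,3], I[5,5], I[5,6]. HN layers by μ_θ (5 steps, strictly decreasing):
  μ^(1)=17; μ^(2)=5; μ^(3)=-1; μ^(4)=-7; μ^(5)=-13

((0, 2, 0, 0, 0, 0); (1, 0, 0, 0, 0, 0); (1, 2, 2, 1, 0, 0); (0, 0, 0, 0, 1, 0); (0, 0, 0, 0, 1, 1))


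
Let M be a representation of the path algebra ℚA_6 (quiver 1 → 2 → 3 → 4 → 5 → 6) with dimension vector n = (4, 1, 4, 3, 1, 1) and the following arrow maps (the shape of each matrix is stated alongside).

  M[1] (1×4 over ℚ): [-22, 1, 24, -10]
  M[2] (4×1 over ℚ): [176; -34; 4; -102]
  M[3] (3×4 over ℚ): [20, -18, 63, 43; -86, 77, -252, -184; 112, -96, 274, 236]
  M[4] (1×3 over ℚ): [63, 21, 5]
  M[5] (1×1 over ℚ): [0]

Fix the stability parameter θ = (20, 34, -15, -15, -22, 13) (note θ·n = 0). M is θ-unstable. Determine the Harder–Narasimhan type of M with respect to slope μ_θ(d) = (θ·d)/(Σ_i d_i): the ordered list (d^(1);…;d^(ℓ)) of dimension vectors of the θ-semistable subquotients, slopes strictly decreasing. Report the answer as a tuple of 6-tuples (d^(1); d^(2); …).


Interval decomposition of M: I[1,1]^3, I[1,4], I[3,3], I[3,4], I[3,5], I[6,6].
HN type (ℓ=5): μ^(1)=20; μ^(2)=13; μ^(3)=6; μ^(4)=-15; μ^(5)=-52/3

((3, 0, 0, 0, 0, 0); (0, 0, 0, 0, 0, 1); (1, 1, 1, 1, 0, 0); (0, 0, 2, 1, 0, 0); (0, 0, 1, 1, 1, 0))


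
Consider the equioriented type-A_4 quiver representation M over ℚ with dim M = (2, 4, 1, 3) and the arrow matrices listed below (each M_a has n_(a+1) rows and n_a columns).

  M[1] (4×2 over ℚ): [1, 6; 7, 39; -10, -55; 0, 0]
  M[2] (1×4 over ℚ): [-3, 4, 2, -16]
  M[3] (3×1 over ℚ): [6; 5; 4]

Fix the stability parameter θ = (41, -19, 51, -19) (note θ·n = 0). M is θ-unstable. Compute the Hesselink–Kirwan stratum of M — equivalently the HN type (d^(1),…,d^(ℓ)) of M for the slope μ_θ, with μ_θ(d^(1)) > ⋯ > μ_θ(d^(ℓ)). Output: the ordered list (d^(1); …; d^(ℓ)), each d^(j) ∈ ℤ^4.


Via rank(M_{q-1}∘⋯∘M_p): M ≅ I[1,2], I[1,4], I[2,2]^2, I[4,4]^2.
μ_θ-semistable layers: μ^(1)=16; μ^(2)=11; μ^(3)=-19

((0, 0, 1, 1); (2, 2, 0, 0); (0, 2, 0, 2))


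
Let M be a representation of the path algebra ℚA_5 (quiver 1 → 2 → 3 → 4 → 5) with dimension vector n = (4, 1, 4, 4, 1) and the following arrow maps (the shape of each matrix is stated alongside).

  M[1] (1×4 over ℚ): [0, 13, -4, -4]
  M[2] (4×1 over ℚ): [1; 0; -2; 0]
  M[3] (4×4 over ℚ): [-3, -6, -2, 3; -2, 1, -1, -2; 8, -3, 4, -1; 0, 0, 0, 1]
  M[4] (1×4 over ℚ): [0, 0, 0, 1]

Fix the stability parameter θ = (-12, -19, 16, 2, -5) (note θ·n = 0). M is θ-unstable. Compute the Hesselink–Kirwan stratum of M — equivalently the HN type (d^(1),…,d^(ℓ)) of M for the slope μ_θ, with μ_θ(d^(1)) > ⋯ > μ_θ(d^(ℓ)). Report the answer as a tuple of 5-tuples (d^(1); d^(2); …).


Interval decomposition of M: I[1,1]^3, I[1,4], I[3,4]^2, I[3,5].
HN type (ℓ=4): μ^(1)=9; μ^(2)=13/3; μ^(3)=-12; μ^(4)=-31/2

((0, 0, 3, 3, 0); (0, 0, 1, 1, 1); (3, 0, 0, 0, 0); (1, 1, 0, 0, 0))


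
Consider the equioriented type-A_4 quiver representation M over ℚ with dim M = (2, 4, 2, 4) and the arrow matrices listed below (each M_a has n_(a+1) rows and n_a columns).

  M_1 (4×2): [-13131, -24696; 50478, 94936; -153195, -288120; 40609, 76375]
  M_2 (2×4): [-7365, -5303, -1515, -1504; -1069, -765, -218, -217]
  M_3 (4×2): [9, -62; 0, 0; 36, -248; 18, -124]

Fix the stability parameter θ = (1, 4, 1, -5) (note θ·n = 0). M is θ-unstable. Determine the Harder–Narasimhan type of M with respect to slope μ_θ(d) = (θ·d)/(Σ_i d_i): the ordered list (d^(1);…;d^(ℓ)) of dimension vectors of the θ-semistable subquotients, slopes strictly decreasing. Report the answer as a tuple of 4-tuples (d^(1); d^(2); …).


Via rank(M_{q-1}∘⋯∘M_p): M ≅ I[1,3], I[1,4], I[2,2]^2, I[4,4]^3.
μ_θ-semistable layers: μ^(1)=4; μ^(2)=5/2; μ^(3)=1; μ^(4)=1/4; μ^(5)=-5

((0, 2, 0, 0); (0, 1, 1, 0); (1, 0, 0, 0); (1, 1, 1, 1); (0, 0, 0, 3))


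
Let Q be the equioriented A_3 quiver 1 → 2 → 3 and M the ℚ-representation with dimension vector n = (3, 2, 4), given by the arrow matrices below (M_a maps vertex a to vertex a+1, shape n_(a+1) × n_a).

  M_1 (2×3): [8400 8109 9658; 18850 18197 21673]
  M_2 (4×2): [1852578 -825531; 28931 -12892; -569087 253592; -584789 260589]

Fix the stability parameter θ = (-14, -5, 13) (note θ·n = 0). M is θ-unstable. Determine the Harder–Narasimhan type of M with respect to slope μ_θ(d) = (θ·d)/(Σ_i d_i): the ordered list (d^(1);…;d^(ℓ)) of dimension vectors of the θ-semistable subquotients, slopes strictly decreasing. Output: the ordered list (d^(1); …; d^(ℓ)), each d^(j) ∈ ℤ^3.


Interval decomposition of M: I[1,1], I[1,3]^2, I[3,3]^2.
HN type (ℓ=3): μ^(1)=13; μ^(2)=-5; μ^(3)=-14

((0, 0, 4); (0, 2, 0); (3, 0, 0))
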